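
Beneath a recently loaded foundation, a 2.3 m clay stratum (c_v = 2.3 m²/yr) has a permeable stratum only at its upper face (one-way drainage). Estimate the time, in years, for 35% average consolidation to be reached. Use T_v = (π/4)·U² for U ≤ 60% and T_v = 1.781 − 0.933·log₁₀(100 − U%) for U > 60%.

Drainage path length: H_d = H = 2.3 m (single drainage).
U ≤ 60%: T_v = (π/4)·U² = (π/4)×0.35² = 0.096211.
t = T_v·H_d²/c_v = 0.096211×2.3²/2.3 = 0.2213 years.

t ≈ 0.221 years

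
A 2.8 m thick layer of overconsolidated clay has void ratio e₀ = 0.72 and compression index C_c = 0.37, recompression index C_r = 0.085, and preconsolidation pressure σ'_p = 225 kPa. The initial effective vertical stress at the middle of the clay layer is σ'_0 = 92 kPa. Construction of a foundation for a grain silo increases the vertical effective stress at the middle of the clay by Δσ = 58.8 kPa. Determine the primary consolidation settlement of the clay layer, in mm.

Final effective stress: σ'_f = 92 + 58.8 = 150.8 kPa.
σ'_f = 150.8 ≤ σ'_p = 225 kPa, so the clay remains overconsolidated and only the recompression index applies:
S_c = C_r·H/(1+e₀)·log₁₀(σ'_f/σ'_0) = 0.085×2.8/1.72×log₁₀(150.8/92)
    = 0.13837 × 0.21461 = 0.0297 m

S_c ≈ 29.7 mm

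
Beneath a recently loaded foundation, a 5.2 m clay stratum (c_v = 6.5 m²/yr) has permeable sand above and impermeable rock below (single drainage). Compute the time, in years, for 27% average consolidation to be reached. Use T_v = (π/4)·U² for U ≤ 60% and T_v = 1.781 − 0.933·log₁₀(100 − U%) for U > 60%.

Drainage path length: H_d = H = 5.2 m (single drainage).
U ≤ 60%: T_v = (π/4)·U² = (π/4)×0.27² = 0.057256.
t = T_v·H_d²/c_v = 0.057256×5.2²/6.5 = 0.2382 years.

t ≈ 0.238 years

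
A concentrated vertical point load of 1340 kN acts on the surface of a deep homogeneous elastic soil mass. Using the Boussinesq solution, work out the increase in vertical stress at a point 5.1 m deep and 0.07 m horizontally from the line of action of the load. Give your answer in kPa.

Δσ_z ≈ 24.6 kPa

Boussinesq vertical stress below a point load on an elastic half-space:
Δσ_z = 3P/(2πz²) · [1 + (r/z)²]^(−5/2)
r/z = 0.07/5.1 = 0.013725; [1+(r/z)²]^(−5/2) = 0.99953.
Δσ_z = 3×1340/(2π×5.1²) × 0.99953 = 24.598 × 0.99953 = 24.59 kPa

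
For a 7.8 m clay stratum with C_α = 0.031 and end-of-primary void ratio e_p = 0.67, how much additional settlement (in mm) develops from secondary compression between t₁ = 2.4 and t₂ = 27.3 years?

Secondary compression: S_s = C_α·H/(1+e_p)·log₁₀(t₂/t₁)
S_s = 0.031×7.8/(1+0.67)×log₁₀(27.3/2.4)
    = 0.1448 × 1.056 = 0.1529 m

S_s ≈ 153 mm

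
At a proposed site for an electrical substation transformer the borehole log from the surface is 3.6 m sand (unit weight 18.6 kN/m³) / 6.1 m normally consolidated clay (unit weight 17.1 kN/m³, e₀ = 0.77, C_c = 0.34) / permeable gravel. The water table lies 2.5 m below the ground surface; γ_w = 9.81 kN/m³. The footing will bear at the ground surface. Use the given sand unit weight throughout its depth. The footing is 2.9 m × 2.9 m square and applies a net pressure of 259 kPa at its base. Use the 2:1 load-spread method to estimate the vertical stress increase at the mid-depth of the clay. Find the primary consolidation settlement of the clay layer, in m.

Mid-depth of clay below the ground surface: z = 3.6 + 6.1/2 = 6.65 m.
Total vertical stress at mid-clay: σ_v = 18.6×3.6 + 17.1×3.05 = 119.12 kPa.
Pore pressure: u = 9.81×(6.65 − 2.5) = 40.712 kPa.
Initial effective stress: σ'_0 = σ_v − u = 119.12 − 40.712 = 78.408 kPa.
Stress increase at mid-clay by the 2:1 spreading method:
Δσ = qBL/((B+z)(L+z)) = 259×2.9×2.9/((2.9+6.65)(2.9+6.65)) = 23.883 kPa
Final effective stress: σ'_f = σ'_0 + Δσ = 78.408 + 23.883 = 102.29 kPa.
Normally consolidated clay, so the full stress increment lies on the virgin compression line:
S_c = C_c·H/(1+e₀)·log₁₀(σ'_f/σ'_0) = 0.34×6.1/(1+0.77)×log₁₀(102.29/78.408)
    = 1.1718 × 0.11547 = 0.1353 m

S_c ≈ 0.135 m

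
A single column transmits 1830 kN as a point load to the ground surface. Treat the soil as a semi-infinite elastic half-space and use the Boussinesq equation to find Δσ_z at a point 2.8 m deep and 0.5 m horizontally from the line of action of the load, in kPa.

Boussinesq vertical stress below a point load on an elastic half-space:
Δσ_z = 3P/(2πz²) · [1 + (r/z)²]^(−5/2)
r/z = 0.5/2.8 = 0.17857; [1+(r/z)²]^(−5/2) = 0.92453.
Δσ_z = 3×1830/(2π×2.8²) × 0.92453 = 111.45 × 0.92453 = 103 kPa

Δσ_z ≈ 103 kPa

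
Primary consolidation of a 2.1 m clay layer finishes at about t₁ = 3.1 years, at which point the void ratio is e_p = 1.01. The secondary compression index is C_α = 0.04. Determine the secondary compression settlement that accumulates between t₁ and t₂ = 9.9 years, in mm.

S_s ≈ 21.1 mm

Secondary compression: S_s = C_α·H/(1+e_p)·log₁₀(t₂/t₁)
S_s = 0.04×2.1/(1+1.01)×log₁₀(9.9/3.1)
    = 0.04179 × 0.5043 = 0.02107 m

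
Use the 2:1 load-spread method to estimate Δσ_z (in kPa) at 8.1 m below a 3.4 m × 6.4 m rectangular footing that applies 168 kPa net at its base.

By the 2:1 method the load spreads at 1 horizontal : 2 vertical, so at depth z the loaded area has grown by z in each plan dimension:
Δσ = qBL/((B+z)(L+z)) = 168×3.4×6.4/((3.4+8.1)(6.4+8.1)) = 21.923 kPa

Δσ_z ≈ 21.9 kPa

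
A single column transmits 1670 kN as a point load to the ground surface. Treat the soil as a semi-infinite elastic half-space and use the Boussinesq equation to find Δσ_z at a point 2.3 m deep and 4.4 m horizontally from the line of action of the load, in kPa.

Boussinesq vertical stress below a point load on an elastic half-space:
Δσ_z = 3P/(2πz²) · [1 + (r/z)²]^(−5/2)
r/z = 4.4/2.3 = 1.913; [1+(r/z)²]^(−5/2) = 0.021335.
Δσ_z = 3×1670/(2π×2.3²) × 0.021335 = 150.73 × 0.021335 = 3.216 kPa

Δσ_z ≈ 3.22 kPa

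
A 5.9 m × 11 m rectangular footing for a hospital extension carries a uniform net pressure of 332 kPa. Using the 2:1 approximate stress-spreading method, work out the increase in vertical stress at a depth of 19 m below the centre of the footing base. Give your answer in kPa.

By the 2:1 method the load spreads at 1 horizontal : 2 vertical, so at depth z the loaded area has grown by z in each plan dimension:
Δσ = qBL/((B+z)(L+z)) = 332×5.9×11/((5.9+19)(11+19)) = 28.844 kPa

Δσ_z ≈ 28.8 kPa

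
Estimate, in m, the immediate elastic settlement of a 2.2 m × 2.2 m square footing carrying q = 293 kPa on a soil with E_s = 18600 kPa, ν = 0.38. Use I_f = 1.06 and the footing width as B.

S_e ≈ 0.0314 m

Immediate (elastic) settlement: S_e = q·B·(1−ν²)/E_s · I_f.
S_e = 293 × 2.2 × (1 − 0.38²) / 18600 × 1.06
    = 293 × 2.2 × 0.8556 / 18600 × 1.06
    = 0.03143 m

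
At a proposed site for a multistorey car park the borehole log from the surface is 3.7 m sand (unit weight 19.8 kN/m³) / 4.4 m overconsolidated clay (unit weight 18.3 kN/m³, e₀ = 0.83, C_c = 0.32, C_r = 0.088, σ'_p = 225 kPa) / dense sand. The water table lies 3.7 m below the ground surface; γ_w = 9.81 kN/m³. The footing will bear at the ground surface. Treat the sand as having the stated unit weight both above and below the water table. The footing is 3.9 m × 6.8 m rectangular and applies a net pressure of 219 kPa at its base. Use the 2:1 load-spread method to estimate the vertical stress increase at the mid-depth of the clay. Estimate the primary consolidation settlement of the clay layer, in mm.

S_c ≈ 37.7 mm

Mid-depth of clay below the ground surface: z = 3.7 + 4.4/2 = 5.9 m.
Total vertical stress at mid-clay: σ_v = 19.8×3.7 + 18.3×2.2 = 113.52 kPa.
Pore pressure: u = 9.81×(5.9 − 3.7) = 21.582 kPa.
Initial effective stress: σ'_0 = σ_v − u = 113.52 − 21.582 = 91.938 kPa.
Stress increase at mid-clay by the 2:1 spreading method:
Δσ = qBL/((B+z)(L+z)) = 219×3.9×6.8/((3.9+5.9)(6.8+5.9)) = 46.665 kPa
Final effective stress: σ'_f = 91.938 + 46.665 = 138.6 kPa.
σ'_f = 138.6 ≤ σ'_p = 225 kPa, so the clay remains overconsolidated and only the recompression index applies:
S_c = C_r·H/(1+e₀)·log₁₀(σ'_f/σ'_0) = 0.088×4.4/1.83×log₁₀(138.6/91.938)
    = 0.21159 × 0.17827 = 0.03772 m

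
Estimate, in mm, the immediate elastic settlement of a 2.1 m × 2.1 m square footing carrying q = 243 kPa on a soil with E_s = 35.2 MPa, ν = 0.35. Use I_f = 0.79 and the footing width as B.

Immediate (elastic) settlement: S_e = q·B·(1−ν²)/E_s · I_f.
E_s = 35.2 MPa = 35200 kPa.
S_e = 243 × 2.1 × (1 − 0.35²) / 35200 × 0.79
    = 243 × 2.1 × 0.8775 / 35200 × 0.79
    = 0.01005 m = 10.05 mm

S_e ≈ 10 mm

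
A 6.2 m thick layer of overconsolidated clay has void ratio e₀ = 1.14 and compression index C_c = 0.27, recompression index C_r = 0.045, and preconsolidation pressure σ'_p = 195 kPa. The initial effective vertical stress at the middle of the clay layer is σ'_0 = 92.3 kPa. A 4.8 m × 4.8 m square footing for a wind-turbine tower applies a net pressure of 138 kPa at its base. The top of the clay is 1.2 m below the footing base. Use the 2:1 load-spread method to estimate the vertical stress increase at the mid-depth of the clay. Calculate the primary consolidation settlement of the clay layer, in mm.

Mid-depth of clay below the footing base: z = 1.2 + 6.2/2 = 4.3 m.
Stress increase at mid-clay by the 2:1 spreading method:
Δσ = qBL/((B+z)(L+z)) = 138×4.8×4.8/((4.8+4.3)(4.8+4.3)) = 38.395 kPa
Final effective stress: σ'_f = 92.3 + 38.395 = 130.69 kPa.
σ'_f = 130.69 ≤ σ'_p = 195 kPa, so the clay remains overconsolidated and only the recompression index applies:
S_c = C_r·H/(1+e₀)·log₁₀(σ'_f/σ'_0) = 0.045×6.2/2.14×log₁₀(130.69/92.3)
    = 0.13037 × 0.15104 = 0.01969 m

S_c ≈ 19.7 mm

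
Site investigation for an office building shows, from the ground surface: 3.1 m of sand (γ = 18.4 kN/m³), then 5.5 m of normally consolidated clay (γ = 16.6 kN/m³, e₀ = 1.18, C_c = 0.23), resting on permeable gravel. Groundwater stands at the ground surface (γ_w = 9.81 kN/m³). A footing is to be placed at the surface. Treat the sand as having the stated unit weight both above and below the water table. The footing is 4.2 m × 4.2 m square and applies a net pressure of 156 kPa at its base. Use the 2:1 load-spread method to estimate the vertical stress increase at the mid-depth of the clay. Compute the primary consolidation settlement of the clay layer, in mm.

Mid-depth of clay below the ground surface: z = 3.1 + 5.5/2 = 5.85 m.
Total vertical stress at mid-clay: σ_v = 18.4×3.1 + 16.6×2.75 = 102.69 kPa.
Pore pressure: u = 9.81×(5.85 − 0) = 57.389 kPa.
Initial effective stress: σ'_0 = σ_v − u = 102.69 − 57.389 = 45.301 kPa.
Stress increase at mid-clay by the 2:1 spreading method:
Δσ = qBL/((B+z)(L+z)) = 156×4.2×4.2/((4.2+5.85)(4.2+5.85)) = 27.245 kPa
Final effective stress: σ'_f = σ'_0 + Δσ = 45.301 + 27.245 = 72.546 kPa.
Normally consolidated clay, so the full stress increment lies on the virgin compression line:
S_c = C_c·H/(1+e₀)·log₁₀(σ'_f/σ'_0) = 0.23×5.5/(1+1.18)×log₁₀(72.546/45.301)
    = 0.58028 × 0.20451 = 0.1187 m

S_c ≈ 119 mm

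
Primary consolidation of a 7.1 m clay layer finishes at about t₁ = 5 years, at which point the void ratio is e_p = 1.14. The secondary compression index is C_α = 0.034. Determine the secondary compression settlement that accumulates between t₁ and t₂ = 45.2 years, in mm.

Secondary compression: S_s = C_α·H/(1+e_p)·log₁₀(t₂/t₁)
S_s = 0.034×7.1/(1+1.14)×log₁₀(45.2/5)
    = 0.1128 × 0.9562 = 0.1079 m

S_s ≈ 108 mm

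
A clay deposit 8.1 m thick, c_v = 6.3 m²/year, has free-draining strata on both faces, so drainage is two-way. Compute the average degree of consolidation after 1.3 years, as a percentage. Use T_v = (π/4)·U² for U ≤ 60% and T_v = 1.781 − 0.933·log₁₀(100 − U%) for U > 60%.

Drainage path length: H_d = H/2 = 4.05 m (double drainage).
T_v = c_v·t/H_d² = 6.3×1.3/4.05² = 0.49931.
T_v = 0.49931 corresponds to the U > 60% branch:
U = 1 − 10^((1.781 − T_v)/0.933)/100 = 0.7636

U ≈ 76.4 %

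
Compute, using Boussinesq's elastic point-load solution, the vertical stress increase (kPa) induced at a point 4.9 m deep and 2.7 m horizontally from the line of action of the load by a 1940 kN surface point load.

Boussinesq vertical stress below a point load on an elastic half-space:
Δσ_z = 3P/(2πz²) · [1 + (r/z)²]^(−5/2)
r/z = 2.7/4.9 = 0.55102; [1+(r/z)²]^(−5/2) = 0.51537.
Δσ_z = 3×1940/(2π×4.9²) × 0.51537 = 38.579 × 0.51537 = 19.88 kPa

Δσ_z ≈ 19.9 kPa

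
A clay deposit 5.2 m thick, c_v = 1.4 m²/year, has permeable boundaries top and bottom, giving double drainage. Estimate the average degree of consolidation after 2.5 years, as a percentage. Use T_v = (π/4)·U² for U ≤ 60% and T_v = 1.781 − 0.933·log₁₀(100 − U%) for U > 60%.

Drainage path length: H_d = H/2 = 2.6 m (double drainage).
T_v = c_v·t/H_d² = 1.4×2.5/2.6² = 0.51775.
T_v = 0.51775 corresponds to the U > 60% branch:
U = 1 − 10^((1.781 − T_v)/0.933)/100 = 0.7741

U ≈ 77.4 %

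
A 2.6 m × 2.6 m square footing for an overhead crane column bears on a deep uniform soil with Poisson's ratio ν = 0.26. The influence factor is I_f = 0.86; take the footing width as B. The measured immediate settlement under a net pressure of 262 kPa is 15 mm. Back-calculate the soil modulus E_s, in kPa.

S_e = q·B·(1−ν²)/E_s · I_f  ⇒  E_s = q·B·(1−ν²)·I_f / S_e.
E_s = 262 × 2.6 × 0.9324 × 0.86 / 0.015 = 36420 kPa

E_s ≈ 36400 kPa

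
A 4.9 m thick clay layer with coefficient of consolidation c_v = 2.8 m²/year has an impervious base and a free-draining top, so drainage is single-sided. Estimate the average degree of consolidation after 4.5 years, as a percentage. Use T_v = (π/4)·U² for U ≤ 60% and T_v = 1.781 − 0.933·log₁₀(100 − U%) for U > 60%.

Drainage path length: H_d = H = 4.9 m (single drainage).
T_v = c_v·t/H_d² = 2.8×4.5/4.9² = 0.52478.
T_v = 0.52478 corresponds to the U > 60% branch:
U = 1 − 10^((1.781 − T_v)/0.933)/100 = 0.778

U ≈ 77.8 %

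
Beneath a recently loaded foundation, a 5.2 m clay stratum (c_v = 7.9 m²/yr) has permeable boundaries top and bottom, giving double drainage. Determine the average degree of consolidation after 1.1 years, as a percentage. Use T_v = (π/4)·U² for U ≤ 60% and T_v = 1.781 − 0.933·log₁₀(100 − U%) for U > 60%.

U ≈ 96.6 %

Drainage path length: H_d = H/2 = 2.6 m (double drainage).
T_v = c_v·t/H_d² = 7.9×1.1/2.6² = 1.2855.
T_v = 1.2855 corresponds to the U > 60% branch:
U = 1 − 10^((1.781 − T_v)/0.933)/100 = 0.966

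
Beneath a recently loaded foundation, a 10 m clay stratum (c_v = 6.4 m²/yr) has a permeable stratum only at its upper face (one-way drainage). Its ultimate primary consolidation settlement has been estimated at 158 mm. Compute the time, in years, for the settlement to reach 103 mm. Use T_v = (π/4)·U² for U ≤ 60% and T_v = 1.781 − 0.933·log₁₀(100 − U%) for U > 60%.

Drainage path length: H_d = H = 10 m (single drainage).
U = S(t)/S_ult = 103/158 = 0.6519.
U > 60%: T_v = 1.781 − 0.933·log₁₀(100 − 65.19) = 0.34259.
t = T_v·H_d²/c_v = 0.34259×10²/6.4 = 5.353 years.

t ≈ 5.35 years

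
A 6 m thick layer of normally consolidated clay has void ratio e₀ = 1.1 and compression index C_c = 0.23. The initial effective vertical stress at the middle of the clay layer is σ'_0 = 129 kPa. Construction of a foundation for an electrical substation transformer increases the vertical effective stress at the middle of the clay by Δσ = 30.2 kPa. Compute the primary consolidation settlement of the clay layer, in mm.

S_c ≈ 60 mm

Final effective stress: σ'_f = σ'_0 + Δσ = 129 + 30.2 = 159.2 kPa.
Normally consolidated clay, so the full stress increment lies on the virgin compression line:
S_c = C_c·H/(1+e₀)·log₁₀(σ'_f/σ'_0) = 0.23×6/(1+1.1)×log₁₀(159.2/129)
    = 0.65714 × 0.091353 = 0.06003 m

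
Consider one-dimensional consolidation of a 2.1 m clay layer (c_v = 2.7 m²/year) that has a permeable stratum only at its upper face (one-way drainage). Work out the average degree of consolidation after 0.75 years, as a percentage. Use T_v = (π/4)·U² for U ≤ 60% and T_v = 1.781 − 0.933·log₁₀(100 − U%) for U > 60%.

U ≈ 73.9 %

Drainage path length: H_d = H = 2.1 m (single drainage).
T_v = c_v·t/H_d² = 2.7×0.75/2.1² = 0.45918.
T_v = 0.45918 corresponds to the U > 60% branch:
U = 1 − 10^((1.781 − T_v)/0.933)/100 = 0.7389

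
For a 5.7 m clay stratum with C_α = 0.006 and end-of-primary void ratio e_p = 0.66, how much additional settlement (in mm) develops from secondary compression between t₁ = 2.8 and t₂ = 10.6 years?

S_s ≈ 11.9 mm

Secondary compression: S_s = C_α·H/(1+e_p)·log₁₀(t₂/t₁)
S_s = 0.006×5.7/(1+0.66)×log₁₀(10.6/2.8)
    = 0.0206 × 0.5781 = 0.01191 m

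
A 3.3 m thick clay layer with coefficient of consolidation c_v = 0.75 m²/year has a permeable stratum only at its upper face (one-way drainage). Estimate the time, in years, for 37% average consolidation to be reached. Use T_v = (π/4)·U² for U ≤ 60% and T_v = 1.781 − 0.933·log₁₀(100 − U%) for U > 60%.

t ≈ 1.56 years

Drainage path length: H_d = H = 3.3 m (single drainage).
U ≤ 60%: T_v = (π/4)·U² = (π/4)×0.37² = 0.10752.
t = T_v·H_d²/c_v = 0.10752×3.3²/0.75 = 1.561 years.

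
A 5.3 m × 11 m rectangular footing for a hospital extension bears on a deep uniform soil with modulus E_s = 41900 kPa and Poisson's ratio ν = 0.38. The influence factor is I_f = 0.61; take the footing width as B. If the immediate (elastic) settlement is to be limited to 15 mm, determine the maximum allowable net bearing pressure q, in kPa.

S_e = q·B·(1−ν²)/E_s · I_f  ⇒  q = S_e·E_s / (B·(1−ν²)·I_f).
q = 0.015 × 41900 / (5.3 × 0.8556 × 0.61) = 227.2 kPa

q ≈ 227 kPa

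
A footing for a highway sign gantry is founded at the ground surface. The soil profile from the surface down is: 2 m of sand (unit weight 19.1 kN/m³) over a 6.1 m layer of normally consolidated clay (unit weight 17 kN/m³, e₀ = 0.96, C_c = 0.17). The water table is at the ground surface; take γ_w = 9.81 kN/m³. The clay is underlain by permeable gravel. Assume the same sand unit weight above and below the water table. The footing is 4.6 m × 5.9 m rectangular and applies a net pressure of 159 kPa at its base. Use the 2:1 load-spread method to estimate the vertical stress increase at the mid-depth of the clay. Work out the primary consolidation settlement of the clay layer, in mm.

S_c ≈ 160 mm

Mid-depth of clay below the ground surface: z = 2 + 6.1/2 = 5.05 m.
Total vertical stress at mid-clay: σ_v = 19.1×2 + 17×3.05 = 90.05 kPa.
Pore pressure: u = 9.81×(5.05 − 0) = 49.541 kPa.
Initial effective stress: σ'_0 = σ_v − u = 90.05 − 49.541 = 40.509 kPa.
Stress increase at mid-clay by the 2:1 spreading method:
Δσ = qBL/((B+z)(L+z)) = 159×4.6×5.9/((4.6+5.05)(5.9+5.05)) = 40.838 kPa
Final effective stress: σ'_f = σ'_0 + Δσ = 40.509 + 40.838 = 81.347 kPa.
Normally consolidated clay, so the full stress increment lies on the virgin compression line:
S_c = C_c·H/(1+e₀)·log₁₀(σ'_f/σ'_0) = 0.17×6.1/(1+0.96)×log₁₀(81.347/40.509)
    = 0.52908 × 0.30279 = 0.1602 m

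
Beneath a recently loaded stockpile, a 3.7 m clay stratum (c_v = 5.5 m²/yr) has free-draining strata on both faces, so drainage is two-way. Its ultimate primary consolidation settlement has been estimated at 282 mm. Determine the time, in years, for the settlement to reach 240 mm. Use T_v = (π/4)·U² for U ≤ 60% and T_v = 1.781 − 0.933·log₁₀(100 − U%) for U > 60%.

t ≈ 0.427 years

Drainage path length: H_d = H/2 = 1.85 m (double drainage).
U = S(t)/S_ult = 240/282 = 0.8511.
U > 60%: T_v = 1.781 − 0.933·log₁₀(100 − 85.106) = 0.68659.
t = T_v·H_d²/c_v = 0.68659×1.85²/5.5 = 0.4272 years.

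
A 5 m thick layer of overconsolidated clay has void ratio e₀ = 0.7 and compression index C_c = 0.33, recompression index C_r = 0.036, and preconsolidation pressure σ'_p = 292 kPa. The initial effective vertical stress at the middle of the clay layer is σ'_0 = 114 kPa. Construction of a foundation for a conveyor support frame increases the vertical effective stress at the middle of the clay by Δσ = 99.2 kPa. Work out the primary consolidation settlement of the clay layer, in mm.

Final effective stress: σ'_f = 114 + 99.2 = 213.2 kPa.
σ'_f = 213.2 ≤ σ'_p = 292 kPa, so the clay remains overconsolidated and only the recompression index applies:
S_c = C_r·H/(1+e₀)·log₁₀(σ'_f/σ'_0) = 0.036×5/1.7×log₁₀(213.2/114)
    = 0.10588 × 0.27188 = 0.02879 m

S_c ≈ 28.8 mm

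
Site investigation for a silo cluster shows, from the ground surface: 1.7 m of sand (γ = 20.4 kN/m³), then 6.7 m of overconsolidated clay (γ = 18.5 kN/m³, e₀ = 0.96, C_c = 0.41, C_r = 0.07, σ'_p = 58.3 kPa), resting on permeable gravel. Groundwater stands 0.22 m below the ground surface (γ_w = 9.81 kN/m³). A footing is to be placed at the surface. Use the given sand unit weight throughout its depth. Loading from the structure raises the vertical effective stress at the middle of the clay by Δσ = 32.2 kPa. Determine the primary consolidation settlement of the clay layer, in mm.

S_c ≈ 221 mm

Mid-depth of clay below the ground surface: z = 1.7 + 6.7/2 = 5.05 m.
Total vertical stress at mid-clay: σ_v = 20.4×1.7 + 18.5×3.35 = 96.655 kPa.
Pore pressure: u = 9.81×(5.05 − 0.22) = 47.382 kPa.
Initial effective stress: σ'_0 = σ_v − u = 96.655 − 47.382 = 49.273 kPa.
Final effective stress: σ'_f = 49.273 + 32.2 = 81.473 kPa.
σ'_f = 81.473 > σ'_p = 58.3 kPa, so the stress path crosses the preconsolidation pressure — recompression up to σ'_p, then virgin compression beyond:
S_c = H/(1+e₀)·[C_r·log₁₀(σ'_p/σ'_0) + C_c·log₁₀(σ'_f/σ'_p)]
    = 6.7/1.96 × [0.07×log₁₀(58.3/49.273) + 0.41×log₁₀(81.473/58.3)]
    = 3.4184 × [0.0051142 + 0.059592] = 0.2212 m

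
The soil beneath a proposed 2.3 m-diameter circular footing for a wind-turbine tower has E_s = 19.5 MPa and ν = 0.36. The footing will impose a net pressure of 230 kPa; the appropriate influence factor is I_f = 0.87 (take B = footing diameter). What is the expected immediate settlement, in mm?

S_e ≈ 20.5 mm

Immediate (elastic) settlement: S_e = q·B·(1−ν²)/E_s · I_f.
E_s = 19.5 MPa = 19500 kPa.
S_e = 230 × 2.3 × (1 − 0.36²) / 19500 × 0.87
    = 230 × 2.3 × 0.8704 / 19500 × 0.87
    = 0.02054 m = 20.54 mm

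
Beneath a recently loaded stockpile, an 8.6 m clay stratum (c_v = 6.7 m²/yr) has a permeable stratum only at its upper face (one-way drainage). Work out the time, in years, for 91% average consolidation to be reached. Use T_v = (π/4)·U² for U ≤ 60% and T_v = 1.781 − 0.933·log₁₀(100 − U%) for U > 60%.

t ≈ 9.83 years

Drainage path length: H_d = H = 8.6 m (single drainage).
U > 60%: T_v = 1.781 − 0.933·log₁₀(100 − 91) = 0.89069.
t = T_v·H_d²/c_v = 0.89069×8.6²/6.7 = 9.832 years.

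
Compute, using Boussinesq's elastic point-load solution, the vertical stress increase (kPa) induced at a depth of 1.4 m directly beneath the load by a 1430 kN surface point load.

Δσ_z ≈ 348 kPa

Boussinesq vertical stress below a point load on an elastic half-space:
Δσ_z = 3P/(2πz²) · [1 + (r/z)²]^(−5/2)
r/z = 0/1.4 = 0; [1+(r/z)²]^(−5/2) = 1.
Δσ_z = 3×1430/(2π×1.4²) × 1 = 348.35 × 1 = 348.4 kPa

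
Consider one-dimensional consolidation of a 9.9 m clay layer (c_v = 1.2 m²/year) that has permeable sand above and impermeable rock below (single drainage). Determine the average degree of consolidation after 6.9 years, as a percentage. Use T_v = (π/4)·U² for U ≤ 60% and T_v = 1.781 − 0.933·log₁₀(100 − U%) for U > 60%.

Drainage path length: H_d = H = 9.9 m (single drainage).
T_v = c_v·t/H_d² = 1.2×6.9/9.9² = 0.084481.
T_v = 0.084481 corresponds to the U ≤ 60% branch:
U = √(4T_v/π) = 0.328

U ≈ 32.8 %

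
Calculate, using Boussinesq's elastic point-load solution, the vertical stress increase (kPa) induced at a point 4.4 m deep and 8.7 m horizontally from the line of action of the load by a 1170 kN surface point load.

Δσ_z ≈ 0.54 kPa

Boussinesq vertical stress below a point load on an elastic half-space:
Δσ_z = 3P/(2πz²) · [1 + (r/z)²]^(−5/2)
r/z = 8.7/4.4 = 1.9773; [1+(r/z)²]^(−5/2) = 0.018723.
Δσ_z = 3×1170/(2π×4.4²) × 0.018723 = 28.855 × 0.018723 = 0.5403 kPa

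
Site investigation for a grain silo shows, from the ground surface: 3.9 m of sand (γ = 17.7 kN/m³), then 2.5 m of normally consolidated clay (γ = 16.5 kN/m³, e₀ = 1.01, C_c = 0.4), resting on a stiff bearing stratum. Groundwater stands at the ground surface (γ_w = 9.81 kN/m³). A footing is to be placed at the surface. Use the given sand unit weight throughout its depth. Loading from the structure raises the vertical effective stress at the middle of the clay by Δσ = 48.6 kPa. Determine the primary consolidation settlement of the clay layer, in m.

Mid-depth of clay below the ground surface: z = 3.9 + 2.5/2 = 5.15 m.
Total vertical stress at mid-clay: σ_v = 17.7×3.9 + 16.5×1.25 = 89.655 kPa.
Pore pressure: u = 9.81×(5.15 − 0) = 50.522 kPa.
Initial effective stress: σ'_0 = σ_v − u = 89.655 − 50.522 = 39.133 kPa.
Final effective stress: σ'_f = σ'_0 + Δσ = 39.133 + 48.6 = 87.733 kPa.
Normally consolidated clay, so the full stress increment lies on the virgin compression line:
S_c = C_c·H/(1+e₀)·log₁₀(σ'_f/σ'_0) = 0.4×2.5/(1+1.01)×log₁₀(87.733/39.133)
    = 0.49751 × 0.35062 = 0.1744 m

S_c ≈ 0.174 m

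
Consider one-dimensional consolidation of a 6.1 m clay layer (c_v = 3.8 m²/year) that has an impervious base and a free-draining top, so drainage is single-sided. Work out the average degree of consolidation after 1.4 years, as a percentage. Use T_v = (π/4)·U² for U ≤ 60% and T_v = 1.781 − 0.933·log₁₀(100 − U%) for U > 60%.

U ≈ 42.7 %

Drainage path length: H_d = H = 6.1 m (single drainage).
T_v = c_v·t/H_d² = 3.8×1.4/6.1² = 0.14297.
T_v = 0.14297 corresponds to the U ≤ 60% branch:
U = √(4T_v/π) = 0.4267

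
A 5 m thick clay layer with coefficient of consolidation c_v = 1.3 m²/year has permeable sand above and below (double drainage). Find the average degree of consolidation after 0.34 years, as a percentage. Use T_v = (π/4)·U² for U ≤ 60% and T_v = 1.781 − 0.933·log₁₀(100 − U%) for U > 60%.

Drainage path length: H_d = H/2 = 2.5 m (double drainage).
T_v = c_v·t/H_d² = 1.3×0.34/2.5² = 0.07072.
T_v = 0.07072 corresponds to the U ≤ 60% branch:
U = √(4T_v/π) = 0.3001

U ≈ 30 %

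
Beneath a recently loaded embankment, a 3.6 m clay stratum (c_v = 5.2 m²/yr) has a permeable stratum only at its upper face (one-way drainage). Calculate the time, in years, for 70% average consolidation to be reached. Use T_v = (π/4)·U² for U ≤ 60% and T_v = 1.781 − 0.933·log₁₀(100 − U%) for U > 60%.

t ≈ 1 years

Drainage path length: H_d = H = 3.6 m (single drainage).
U > 60%: T_v = 1.781 − 0.933·log₁₀(100 − 70) = 0.40285.
t = T_v·H_d²/c_v = 0.40285×3.6²/5.2 = 1.004 years.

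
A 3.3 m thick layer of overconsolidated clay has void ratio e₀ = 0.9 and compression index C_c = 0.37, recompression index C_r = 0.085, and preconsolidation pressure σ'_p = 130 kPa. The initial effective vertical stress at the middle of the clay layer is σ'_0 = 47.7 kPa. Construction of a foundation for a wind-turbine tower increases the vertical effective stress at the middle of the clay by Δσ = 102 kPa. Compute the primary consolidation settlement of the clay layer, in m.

Final effective stress: σ'_f = 47.7 + 102 = 149.7 kPa.
σ'_f = 149.7 > σ'_p = 130 kPa, so the stress path crosses the preconsolidation pressure — recompression up to σ'_p, then virgin compression beyond:
S_c = H/(1+e₀)·[C_r·log₁₀(σ'_p/σ'_0) + C_c·log₁₀(σ'_f/σ'_p)]
    = 3.3/1.9 × [0.085×log₁₀(130/47.7) + 0.37×log₁₀(149.7/130)]
    = 1.7368 × [0.037011 + 0.022673] = 0.1037 m

S_c ≈ 0.104 m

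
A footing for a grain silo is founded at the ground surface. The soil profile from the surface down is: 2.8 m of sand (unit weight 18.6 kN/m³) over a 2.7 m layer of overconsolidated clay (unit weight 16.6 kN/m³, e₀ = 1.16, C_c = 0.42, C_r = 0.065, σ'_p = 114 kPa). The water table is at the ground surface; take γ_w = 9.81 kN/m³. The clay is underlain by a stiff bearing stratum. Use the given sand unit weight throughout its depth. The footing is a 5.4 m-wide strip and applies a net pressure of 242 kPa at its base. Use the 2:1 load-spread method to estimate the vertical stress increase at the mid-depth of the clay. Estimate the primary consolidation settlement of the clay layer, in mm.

S_c ≈ 135 mm

Mid-depth of clay below the ground surface: z = 2.8 + 2.7/2 = 4.15 m.
Total vertical stress at mid-clay: σ_v = 18.6×2.8 + 16.6×1.35 = 74.49 kPa.
Pore pressure: u = 9.81×(4.15 − 0) = 40.712 kPa.
Initial effective stress: σ'_0 = σ_v − u = 74.49 − 40.712 = 33.778 kPa.
Stress increase at mid-clay by the 2:1 spreading method:
Δσ = qB/(B+z) = 242×5.4/(5.4+4.15) = 136.84 kPa
Final effective stress: σ'_f = 33.778 + 136.84 = 170.62 kPa.
σ'_f = 170.62 > σ'_p = 114 kPa, so the stress path crosses the preconsolidation pressure — recompression up to σ'_p, then virgin compression beyond:
S_c = H/(1+e₀)·[C_r·log₁₀(σ'_p/σ'_0) + C_c·log₁₀(σ'_f/σ'_p)]
    = 2.7/2.16 × [0.065×log₁₀(114/33.778) + 0.42×log₁₀(170.62/114)]
    = 1.25 × [0.034338 + 0.073553] = 0.1349 m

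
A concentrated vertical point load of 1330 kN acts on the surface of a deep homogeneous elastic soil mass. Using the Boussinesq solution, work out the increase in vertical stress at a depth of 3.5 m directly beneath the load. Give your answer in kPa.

Δσ_z ≈ 51.8 kPa

Boussinesq vertical stress below a point load on an elastic half-space:
Δσ_z = 3P/(2πz²) · [1 + (r/z)²]^(−5/2)
r/z = 0/3.5 = 0; [1+(r/z)²]^(−5/2) = 1.
Δσ_z = 3×1330/(2π×3.5²) × 1 = 51.839 × 1 = 51.84 kPa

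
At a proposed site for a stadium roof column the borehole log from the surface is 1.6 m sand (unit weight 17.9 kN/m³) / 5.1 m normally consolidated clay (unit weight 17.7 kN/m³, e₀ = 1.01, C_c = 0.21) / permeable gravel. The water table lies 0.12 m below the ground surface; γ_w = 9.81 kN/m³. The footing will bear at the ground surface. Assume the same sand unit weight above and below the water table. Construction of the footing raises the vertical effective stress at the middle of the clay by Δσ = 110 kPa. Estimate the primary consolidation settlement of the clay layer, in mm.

Mid-depth of clay below the ground surface: z = 1.6 + 5.1/2 = 4.15 m.
Total vertical stress at mid-clay: σ_v = 17.9×1.6 + 17.7×2.55 = 73.775 kPa.
Pore pressure: u = 9.81×(4.15 − 0.12) = 39.534 kPa.
Initial effective stress: σ'_0 = σ_v − u = 73.775 − 39.534 = 34.241 kPa.
Final effective stress: σ'_f = σ'_0 + Δσ = 34.241 + 110 = 144.24 kPa.
Normally consolidated clay, so the full stress increment lies on the virgin compression line:
S_c = C_c·H/(1+e₀)·log₁₀(σ'_f/σ'_0) = 0.21×5.1/(1+1.01)×log₁₀(144.24/34.241)
    = 0.53284 × 0.62454 = 0.3328 m

S_c ≈ 333 mm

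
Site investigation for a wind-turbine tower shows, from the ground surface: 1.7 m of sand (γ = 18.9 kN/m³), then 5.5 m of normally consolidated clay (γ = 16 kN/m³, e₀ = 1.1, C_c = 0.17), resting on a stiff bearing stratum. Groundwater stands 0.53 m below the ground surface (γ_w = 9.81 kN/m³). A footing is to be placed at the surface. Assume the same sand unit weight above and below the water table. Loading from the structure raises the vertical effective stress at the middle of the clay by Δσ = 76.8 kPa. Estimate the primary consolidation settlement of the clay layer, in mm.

S_c ≈ 215 mm

Mid-depth of clay below the ground surface: z = 1.7 + 5.5/2 = 4.45 m.
Total vertical stress at mid-clay: σ_v = 18.9×1.7 + 16×2.75 = 76.13 kPa.
Pore pressure: u = 9.81×(4.45 − 0.53) = 38.455 kPa.
Initial effective stress: σ'_0 = σ_v − u = 76.13 − 38.455 = 37.675 kPa.
Final effective stress: σ'_f = σ'_0 + Δσ = 37.675 + 76.8 = 114.47 kPa.
Normally consolidated clay, so the full stress increment lies on the virgin compression line:
S_c = C_c·H/(1+e₀)·log₁₀(σ'_f/σ'_0) = 0.17×5.5/(1+1.1)×log₁₀(114.47/37.675)
    = 0.44524 × 0.48264 = 0.2149 m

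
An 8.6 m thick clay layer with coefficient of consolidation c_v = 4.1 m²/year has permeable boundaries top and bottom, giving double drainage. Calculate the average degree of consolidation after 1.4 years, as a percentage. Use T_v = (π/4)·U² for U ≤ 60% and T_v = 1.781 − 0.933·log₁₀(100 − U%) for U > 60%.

U ≈ 62.3 %

Drainage path length: H_d = H/2 = 4.3 m (double drainage).
T_v = c_v·t/H_d² = 4.1×1.4/4.3² = 0.31044.
T_v = 0.31044 corresponds to the U > 60% branch:
U = 1 − 10^((1.781 − T_v)/0.933)/100 = 0.6232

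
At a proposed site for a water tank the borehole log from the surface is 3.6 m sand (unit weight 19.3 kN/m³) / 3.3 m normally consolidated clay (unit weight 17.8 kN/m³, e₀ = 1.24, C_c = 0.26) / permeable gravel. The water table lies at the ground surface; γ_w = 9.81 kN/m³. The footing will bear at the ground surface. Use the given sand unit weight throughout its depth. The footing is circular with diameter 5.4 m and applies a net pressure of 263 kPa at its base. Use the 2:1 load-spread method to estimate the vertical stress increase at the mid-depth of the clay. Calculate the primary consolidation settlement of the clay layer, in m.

Mid-depth of clay below the ground surface: z = 3.6 + 3.3/2 = 5.25 m.
Total vertical stress at mid-clay: σ_v = 19.3×3.6 + 17.8×1.65 = 98.85 kPa.
Pore pressure: u = 9.81×(5.25 − 0) = 51.503 kPa.
Initial effective stress: σ'_0 = σ_v − u = 98.85 − 51.503 = 47.347 kPa.
Stress increase at mid-clay by the 2:1 spreading method:
Δσ ≈ qD²/(D+z)² = 263×5.4²/(5.4+5.25)² = 67.615 kPa
Final effective stress: σ'_f = σ'_0 + Δσ = 47.347 + 67.615 = 114.96 kPa.
Normally consolidated clay, so the full stress increment lies on the virgin compression line:
S_c = C_c·H/(1+e₀)·log₁₀(σ'_f/σ'_0) = 0.26×3.3/(1+1.24)×log₁₀(114.96/47.347)
    = 0.38304 × 0.38525 = 0.1476 m

S_c ≈ 0.148 m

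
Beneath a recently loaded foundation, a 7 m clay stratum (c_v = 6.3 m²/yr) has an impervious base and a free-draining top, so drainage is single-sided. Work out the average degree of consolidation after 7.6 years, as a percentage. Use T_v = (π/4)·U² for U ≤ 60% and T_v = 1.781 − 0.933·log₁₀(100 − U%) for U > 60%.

U ≈ 92.7 %

Drainage path length: H_d = H = 7 m (single drainage).
T_v = c_v·t/H_d² = 6.3×7.6/7² = 0.97714.
T_v = 0.97714 corresponds to the U > 60% branch:
U = 1 − 10^((1.781 − T_v)/0.933)/100 = 0.9273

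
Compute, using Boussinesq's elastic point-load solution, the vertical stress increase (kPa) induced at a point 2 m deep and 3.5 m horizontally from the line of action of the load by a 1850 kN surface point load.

Δσ_z ≈ 6.64 kPa

Boussinesq vertical stress below a point load on an elastic half-space:
Δσ_z = 3P/(2πz²) · [1 + (r/z)²]^(−5/2)
r/z = 3.5/2 = 1.75; [1+(r/z)²]^(−5/2) = 0.030062.
Δσ_z = 3×1850/(2π×2²) × 0.030062 = 220.83 × 0.030062 = 6.639 kPa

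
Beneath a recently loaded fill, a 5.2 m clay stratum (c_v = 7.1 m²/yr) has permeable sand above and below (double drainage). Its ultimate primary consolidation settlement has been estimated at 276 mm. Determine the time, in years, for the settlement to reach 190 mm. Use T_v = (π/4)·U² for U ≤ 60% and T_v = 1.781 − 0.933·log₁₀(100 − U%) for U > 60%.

Drainage path length: H_d = H/2 = 2.6 m (double drainage).
U = S(t)/S_ult = 190/276 = 0.6884.
U > 60%: T_v = 1.781 − 0.933·log₁₀(100 − 68.841) = 0.38748.
t = T_v·H_d²/c_v = 0.38748×2.6²/7.1 = 0.3689 years.

t ≈ 0.369 years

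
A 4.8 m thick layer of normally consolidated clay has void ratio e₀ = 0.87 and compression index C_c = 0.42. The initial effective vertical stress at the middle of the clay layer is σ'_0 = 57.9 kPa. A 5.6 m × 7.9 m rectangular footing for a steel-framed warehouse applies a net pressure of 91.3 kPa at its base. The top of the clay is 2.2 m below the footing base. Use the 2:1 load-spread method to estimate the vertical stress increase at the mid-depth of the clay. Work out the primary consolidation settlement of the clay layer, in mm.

S_c ≈ 204 mm

Mid-depth of clay below the footing base: z = 2.2 + 4.8/2 = 4.6 m.
Stress increase at mid-clay by the 2:1 spreading method:
Δσ = qBL/((B+z)(L+z)) = 91.3×5.6×7.9/((5.6+4.6)(7.9+4.6)) = 31.679 kPa
Final effective stress: σ'_f = σ'_0 + Δσ = 57.9 + 31.679 = 89.579 kPa.
Normally consolidated clay, so the full stress increment lies on the virgin compression line:
S_c = C_c·H/(1+e₀)·log₁₀(σ'_f/σ'_0) = 0.42×4.8/(1+0.87)×log₁₀(89.579/57.9)
    = 1.0781 × 0.18953 = 0.2043 m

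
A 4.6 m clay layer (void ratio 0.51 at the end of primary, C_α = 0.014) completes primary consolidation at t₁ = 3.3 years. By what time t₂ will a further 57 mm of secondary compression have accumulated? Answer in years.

t₂ ≈ 71.6 years

S_s = C_α·H/(1+e_p)·log₁₀(t₂/t₁) ⇒ log₁₀(t₂/t₁) = S_s·(1+e_p)/(C_α·H).
log₁₀(t₂/t₁) = 0.057 × (1+0.51) / (0.014×4.6) = 1.336
t₂ = t₁ × 10^1.336 = 3.3 × 21.7 = 71.62 years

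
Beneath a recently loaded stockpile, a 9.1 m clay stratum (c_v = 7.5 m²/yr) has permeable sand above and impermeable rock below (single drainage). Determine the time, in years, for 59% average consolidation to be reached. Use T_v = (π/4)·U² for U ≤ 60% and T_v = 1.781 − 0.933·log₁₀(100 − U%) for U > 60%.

t ≈ 3.02 years

Drainage path length: H_d = H = 9.1 m (single drainage).
U ≤ 60%: T_v = (π/4)·U² = (π/4)×0.59² = 0.2734.
t = T_v·H_d²/c_v = 0.2734×9.1²/7.5 = 3.019 years.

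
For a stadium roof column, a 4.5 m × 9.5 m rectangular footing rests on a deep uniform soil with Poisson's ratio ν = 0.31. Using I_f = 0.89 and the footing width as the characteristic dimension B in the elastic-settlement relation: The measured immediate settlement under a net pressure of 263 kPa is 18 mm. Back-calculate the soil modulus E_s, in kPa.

S_e = q·B·(1−ν²)/E_s · I_f  ⇒  E_s = q·B·(1−ν²)·I_f / S_e.
E_s = 263 × 4.5 × 0.9039 × 0.89 / 0.018 = 52890 kPa

E_s ≈ 52900 kPa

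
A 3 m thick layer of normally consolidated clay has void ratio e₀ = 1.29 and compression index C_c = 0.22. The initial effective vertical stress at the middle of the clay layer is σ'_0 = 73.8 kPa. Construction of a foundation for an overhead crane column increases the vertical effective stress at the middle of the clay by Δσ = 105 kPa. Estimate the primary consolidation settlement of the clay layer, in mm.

Final effective stress: σ'_f = σ'_0 + Δσ = 73.8 + 105 = 178.8 kPa.
Normally consolidated clay, so the full stress increment lies on the virgin compression line:
S_c = C_c·H/(1+e₀)·log₁₀(σ'_f/σ'_0) = 0.22×3/(1+1.29)×log₁₀(178.8/73.8)
    = 0.28821 × 0.38431 = 0.1108 m

S_c ≈ 111 mm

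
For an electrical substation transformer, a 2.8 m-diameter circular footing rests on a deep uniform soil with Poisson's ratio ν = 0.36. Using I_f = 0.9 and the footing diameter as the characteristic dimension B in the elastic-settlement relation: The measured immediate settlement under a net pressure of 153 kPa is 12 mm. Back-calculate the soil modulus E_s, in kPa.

S_e = q·B·(1−ν²)/E_s · I_f  ⇒  E_s = q·B·(1−ν²)·I_f / S_e.
E_s = 153 × 2.8 × 0.8704 × 0.9 / 0.012 = 27970 kPa

E_s ≈ 28000 kPa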